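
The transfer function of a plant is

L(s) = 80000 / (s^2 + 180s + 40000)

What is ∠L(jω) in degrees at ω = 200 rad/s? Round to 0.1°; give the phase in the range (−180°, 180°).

-90.0°

At s = jω = j200:
quadratic: (j200)² + 180·j200 + 40000 = 0 + j36000 → |·| ≈ 36000, ∠ ≈ 90.00°
∠L = 0.00° − 90.00° = -90.00°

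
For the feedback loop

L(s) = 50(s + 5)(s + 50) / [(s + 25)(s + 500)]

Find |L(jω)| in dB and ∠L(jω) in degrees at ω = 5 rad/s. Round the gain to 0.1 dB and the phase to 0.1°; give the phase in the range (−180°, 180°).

2.9 dB, 38.8°

At s = jω = j5:
zero (s+5): 5 + j5 → |·| = √(5²+5²) = √50 ≈ 7.0711, ∠ = arctan(5/5) ≈ 45.00°
zero (s+50): 50 + j5 → |·| = √(50²+5²) = √2525 ≈ 50.249, ∠ = arctan(5/50) ≈ 5.71°
pole (s+25): 25 + j5 → |·| = √(25²+5²) = √650 ≈ 25.495, ∠ = arctan(5/25) ≈ 11.31°
pole (s+500): 500 + j5 → |·| = √(500²+5²) = √250025 ≈ 500.02, ∠ = arctan(5/500) ≈ 0.57°
|L| = 50 · 355.32 / 12748 ≈ 1.3936
Gain = 20 log₁₀(1.3936) ≈ 2.88 dB
∠L = 50.71° − 11.88° = 38.83°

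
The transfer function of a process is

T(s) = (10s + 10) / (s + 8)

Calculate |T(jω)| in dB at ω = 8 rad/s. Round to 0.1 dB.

Substitute s = j8:
Numerator: 10(j8) + 10 = 10 + j80
Denominator: (j8) + 8 = 8 + j8
|N| = √(10² + 80²) ≈ 80.623, ∠N ≈ 82.87°
|D| = √(8² + 8²) ≈ 11.314, ∠D ≈ 45.00°
|T| = 80.623 / 11.314 ≈ 7.126
Gain = 20 log₁₀(7.126) ≈ 17.06 dB

17.1 dB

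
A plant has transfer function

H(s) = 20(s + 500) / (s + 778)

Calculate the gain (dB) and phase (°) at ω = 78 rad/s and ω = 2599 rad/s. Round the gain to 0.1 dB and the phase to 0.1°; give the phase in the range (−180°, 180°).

ω = 78: 22.2 dB, 3.1°; ω = 2599: 25.8 dB, 5.8°

At s = jω = j78:
zero (s+500): 500 + j78 → |·| = √(500²+78²) = √256084 ≈ 506.05, ∠ = arctan(78/500) ≈ 8.87°
pole (s+778): 778 + j78 → |·| = √(778²+78²) = √611368 ≈ 781.9, ∠ = arctan(78/778) ≈ 5.73°
|H| = 20 · 506.05 / 781.9 ≈ 12.944
Gain = 20 log₁₀(12.944) ≈ 22.24 dB
∠H = 8.87° − 5.73° = 3.14°

At s = jω = j2599:
zero (s+500): 500 + j2599 → |·| = √(500²+2599²) = √7004801 ≈ 2646.7, ∠ = arctan(2599/500) ≈ 79.11°
pole (s+778): 778 + j2599 → |·| = √(778²+2599²) = √7360085 ≈ 2712.9, ∠ = arctan(2599/778) ≈ 73.34°
|H| = 20 · 2646.7 / 2712.9 ≈ 19.512
Gain = 20 log₁₀(19.512) ≈ 25.81 dB
∠H = 79.11° − 73.34° = 5.77°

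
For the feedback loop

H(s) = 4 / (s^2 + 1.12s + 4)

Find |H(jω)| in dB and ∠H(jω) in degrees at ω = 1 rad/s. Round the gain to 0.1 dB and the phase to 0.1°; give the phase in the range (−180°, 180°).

At s = jω = j1:
quadratic: (j1)² + 1.12·j1 + 4 = 3 + j1.12 → |·| ≈ 3.2022, ∠ ≈ 20.47°
|H| = 4 / 3.2022 ≈ 1.2491
Gain = 20 log₁₀(1.2491) ≈ 1.93 dB
∠H = 0.00° − 20.47° = -20.47°

1.9 dB, -20.5°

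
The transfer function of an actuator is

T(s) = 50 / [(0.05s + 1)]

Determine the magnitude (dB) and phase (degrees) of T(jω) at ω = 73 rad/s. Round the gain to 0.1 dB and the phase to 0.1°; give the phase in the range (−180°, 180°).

22.4 dB, -74.7°

At ω = 73 rad/s:
pole (1 + j73·0.05) = 1 + j3.65 → |·| ≈ 3.7845, ∠ ≈ 74.68°
|T| = 50 · 1 / (3.7845) ≈ 13.212
Gain = 20 log₁₀(13.212) ≈ 22.42 dB
∠T = (0°) − (74.68°) = -74.68°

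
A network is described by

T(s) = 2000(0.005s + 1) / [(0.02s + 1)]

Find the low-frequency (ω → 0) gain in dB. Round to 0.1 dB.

66.0 dB

T(0) = 2000 · 1 / 1 = 2000
20 log₁₀(2000) ≈ 66.02 dB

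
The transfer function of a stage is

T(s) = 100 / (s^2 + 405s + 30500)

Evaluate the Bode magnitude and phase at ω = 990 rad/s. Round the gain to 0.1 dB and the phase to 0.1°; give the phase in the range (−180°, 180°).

Substitute s = j990:
Numerator: 100 = 100 + j0
Denominator: (j990)^2 + 405(j990) + 30500 = -949600 + j400950
|N| = √(100² + 0²) ≈ 100, ∠N ≈ 0.00°
|D| = √(949600² + 400950²) ≈ 1.0308e+06, ∠D ≈ 157.11°
|T| = 100 / 1.0308e+06 ≈ 9.7012e-05
Gain = 20 log₁₀(9.7012e-05) ≈ -80.26 dB
∠T = 0.00° − 157.11° = -157.11°

-80.3 dB, -157.1°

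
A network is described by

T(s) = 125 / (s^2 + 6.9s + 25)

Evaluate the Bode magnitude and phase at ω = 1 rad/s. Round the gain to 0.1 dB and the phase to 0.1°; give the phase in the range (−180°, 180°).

At s = jω = j1:
quadratic: (j1)² + 6.9·j1 + 25 = 24 + j6.9 → |·| ≈ 24.972, ∠ ≈ 16.04°
|T| = 125 / 24.972 ≈ 5.0056
Gain = 20 log₁₀(5.0056) ≈ 13.99 dB
∠T = 0.00° − 16.04° = -16.04°

14.0 dB, -16.0°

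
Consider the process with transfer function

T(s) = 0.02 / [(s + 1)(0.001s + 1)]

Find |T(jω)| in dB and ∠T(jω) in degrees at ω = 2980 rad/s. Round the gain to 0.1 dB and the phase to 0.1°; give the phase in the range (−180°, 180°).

-113.4 dB, -161.4°

At ω = 2980 rad/s:
pole (1 + j2980·1) = 1 + j2980 → |·| ≈ 2980, ∠ ≈ 89.98°
pole (1 + j2980·0.001) = 1 + j2.98 → |·| ≈ 3.1433, ∠ ≈ 71.45°
|T| = 0.02 · 1 / (2980 · 3.1433) ≈ 2.1351e-06
Gain = 20 log₁₀(2.1351e-06) ≈ -113.41 dB
∠T = (0°) − (89.98° + 71.45°) = -161.43°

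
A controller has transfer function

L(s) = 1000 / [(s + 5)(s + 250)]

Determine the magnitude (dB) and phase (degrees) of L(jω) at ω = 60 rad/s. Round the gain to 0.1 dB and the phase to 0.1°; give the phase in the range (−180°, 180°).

-23.8 dB, -98.7°

At s = jω = j60:
pole (s+5): 5 + j60 → |·| = √(5²+60²) = √3625 ≈ 60.208, ∠ = arctan(60/5) ≈ 85.24°
pole (s+250): 250 + j60 → |·| = √(250²+60²) = √66100 ≈ 257.1, ∠ = arctan(60/250) ≈ 13.50°
|L| = 1000 / 15479 ≈ 0.064604
Gain = 20 log₁₀(0.064604) ≈ -23.79 dB
∠L = 0.00° − 98.74° = -98.74°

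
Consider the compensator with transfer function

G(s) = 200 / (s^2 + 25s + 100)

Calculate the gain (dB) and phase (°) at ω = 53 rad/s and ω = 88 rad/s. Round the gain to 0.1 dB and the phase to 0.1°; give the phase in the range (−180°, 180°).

Substitute s = j53:
Numerator: 200 = 200 + j0
Denominator: (j53)^2 + 25(j53) + 100 = -2709 + j1325
|N| = √(200² + 0²) ≈ 200, ∠N ≈ 0.00°
|D| = √(2709² + 1325²) ≈ 3015.7, ∠D ≈ 153.94°
|G| = 200 / 3015.7 ≈ 0.06632
Gain = 20 log₁₀(0.06632) ≈ -23.57 dB
∠G = 0.00° − 153.94° = -153.94°

Substitute s = j88:
Numerator: 200 = 200 + j0
Denominator: (j88)^2 + 25(j88) + 100 = -7644 + j2200
|N| = √(200² + 0²) ≈ 200, ∠N ≈ 0.00°
|D| = √(7644² + 2200²) ≈ 7954.3, ∠D ≈ 163.94°
|G| = 200 / 7954.3 ≈ 0.025144
Gain = 20 log₁₀(0.025144) ≈ -31.99 dB
∠G = 0.00° − 163.94° = -163.94°

ω = 53: -23.6 dB, -153.9°; ω = 88: -32.0 dB, -163.9°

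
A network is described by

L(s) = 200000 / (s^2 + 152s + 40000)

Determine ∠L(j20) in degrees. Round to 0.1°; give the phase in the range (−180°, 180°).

-4.4°

At s = jω = j20:
quadratic: (j20)² + 152·j20 + 40000 = 39600 + j3040 → |·| ≈ 39717, ∠ ≈ 4.39°
∠L = 0.00° − 4.39° = -4.39°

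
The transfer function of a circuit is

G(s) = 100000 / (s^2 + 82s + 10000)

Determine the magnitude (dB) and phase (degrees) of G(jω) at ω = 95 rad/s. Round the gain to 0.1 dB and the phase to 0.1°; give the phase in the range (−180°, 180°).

At s = jω = j95:
quadratic: (j95)² + 82·j95 + 10000 = 975 + j7790 → |·| ≈ 7850.8, ∠ ≈ 82.87°
|G| = 100000 / 7850.8 ≈ 12.738
Gain = 20 log₁₀(12.738) ≈ 22.10 dB
∠G = 0.00° − 82.87° = -82.87°

22.1 dB, -82.9°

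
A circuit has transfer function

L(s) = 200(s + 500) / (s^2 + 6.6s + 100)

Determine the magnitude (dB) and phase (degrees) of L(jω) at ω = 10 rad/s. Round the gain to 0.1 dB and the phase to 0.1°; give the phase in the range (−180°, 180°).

At s = jω = j10:
zero (s+500): 500 + j10 → |·| = √(500²+10²) = √250100 ≈ 500.1, ∠ = arctan(10/500) ≈ 1.15°
quadratic: (j10)² + 6.6·j10 + 100 = 0 + j66 → |·| ≈ 66, ∠ ≈ 90.00°
|L| = 200 · 500.1 / 66 ≈ 1515.5
Gain = 20 log₁₀(1515.5) ≈ 63.61 dB
∠L = 1.15° − 90.00° = -88.85°

63.6 dB, -88.9°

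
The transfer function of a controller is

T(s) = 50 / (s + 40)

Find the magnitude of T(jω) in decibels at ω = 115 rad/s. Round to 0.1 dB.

Substitute s = j115:
Numerator: 50 = 50 + j0
Denominator: (j115) + 40 = 40 + j115
|N| = √(50² + 0²) ≈ 50, ∠N ≈ 0.00°
|D| = √(40² + 115²) ≈ 121.76, ∠D ≈ 70.82°
|T| = 50 / 121.76 ≈ 0.41064
Gain = 20 log₁₀(0.41064) ≈ -7.73 dB

-7.7 dB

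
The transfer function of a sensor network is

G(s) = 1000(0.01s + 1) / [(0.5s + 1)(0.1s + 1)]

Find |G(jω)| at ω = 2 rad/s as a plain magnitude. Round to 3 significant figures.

At ω = 2 rad/s:
zero (1 + j2·0.01) = 1 + j0.02 → |·| ≈ 1.0002, ∠ ≈ 1.15°
pole (1 + j2·0.5) = 1 + j1 → |·| ≈ 1.4142, ∠ ≈ 45.00°
pole (1 + j2·0.1) = 1 + j0.2 → |·| ≈ 1.0198, ∠ ≈ 11.31°
|G| = 1000 · 1.0002 / (1.4142 · 1.0198) ≈ 693.52

694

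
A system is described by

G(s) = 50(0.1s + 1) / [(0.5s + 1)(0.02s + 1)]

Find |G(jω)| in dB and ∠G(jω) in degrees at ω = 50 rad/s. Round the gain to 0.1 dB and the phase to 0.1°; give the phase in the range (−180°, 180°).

At ω = 50 rad/s:
zero (1 + j50·0.1) = 1 + j5 → |·| ≈ 5.099, ∠ ≈ 78.69°
pole (1 + j50·0.5) = 1 + j25 → |·| ≈ 25.02, ∠ ≈ 87.71°
pole (1 + j50·0.02) = 1 + j1 → |·| ≈ 1.4142, ∠ ≈ 45.00°
|G| = 50 · 5.099 / (25.02 · 1.4142) ≈ 7.2054
Gain = 20 log₁₀(7.2054) ≈ 17.15 dB
∠G = (78.69°) − (87.71° + 45.00°) = -54.02°

17.2 dB, -54.0°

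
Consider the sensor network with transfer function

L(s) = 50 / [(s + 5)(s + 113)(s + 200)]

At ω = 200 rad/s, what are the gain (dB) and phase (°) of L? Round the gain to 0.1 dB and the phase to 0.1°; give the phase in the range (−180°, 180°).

At s = jω = j200:
pole (s+5): 5 + j200 → |·| = √(5²+200²) = √40025 ≈ 200.06, ∠ = arctan(200/5) ≈ 88.57°
pole (s+113): 113 + j200 → |·| = √(113²+200²) = √52769 ≈ 229.72, ∠ = arctan(200/113) ≈ 60.53°
pole (s+200): 200 + j200 → |·| = √(200²+200²) = √80000 ≈ 282.84, ∠ = arctan(200/200) ≈ 45.00°
|L| = 50 / 1.2999e+07 ≈ 3.8464e-06
Gain = 20 log₁₀(3.8464e-06) ≈ -108.30 dB
∠L = 0.00° − 194.10° = -194.10° ≡ 165.90° (principal value)

-108.3 dB, 165.9°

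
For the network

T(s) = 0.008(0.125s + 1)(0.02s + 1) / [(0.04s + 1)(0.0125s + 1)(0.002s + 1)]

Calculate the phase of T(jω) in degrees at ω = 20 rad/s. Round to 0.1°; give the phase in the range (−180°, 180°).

At ω = 20 rad/s:
zero (1 + j20·0.125) = 1 + j2.5 → |·| ≈ 2.6926, ∠ ≈ 68.20°
zero (1 + j20·0.02) = 1 + j0.4 → |·| ≈ 1.077, ∠ ≈ 21.80°
pole (1 + j20·0.04) = 1 + j0.8 → |·| ≈ 1.2806, ∠ ≈ 38.66°
pole (1 + j20·0.0125) = 1 + j0.25 → |·| ≈ 1.0308, ∠ ≈ 14.04°
pole (1 + j20·0.002) = 1 + j0.04 → |·| ≈ 1.0008, ∠ ≈ 2.29°
∠T = (68.20° + 21.80°) − (38.66° + 14.04° + 2.29°) = 35.01°

35.0°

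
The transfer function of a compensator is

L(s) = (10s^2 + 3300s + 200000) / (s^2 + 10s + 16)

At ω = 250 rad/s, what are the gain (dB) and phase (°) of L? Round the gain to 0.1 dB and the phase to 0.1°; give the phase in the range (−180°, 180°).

23.4 dB, -60.5°

Substitute s = j250:
Numerator: 10(j250)^2 + 3300(j250) + 200000 = -425000 + j825000
Denominator: (j250)^2 + 10(j250) + 16 = -62484 + j2500
|N| = √(425000² + 825000²) ≈ 9.2804e+05, ∠N ≈ 117.26°
|D| = √(62484² + 2500²) ≈ 62534, ∠D ≈ 177.71°
|L| = 9.2804e+05 / 62534 ≈ 14.841
Gain = 20 log₁₀(14.841) ≈ 23.43 dB
∠L = 117.26° − 177.71° = -60.45°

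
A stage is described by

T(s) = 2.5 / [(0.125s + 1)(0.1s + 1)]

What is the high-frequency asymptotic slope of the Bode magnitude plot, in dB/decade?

-40 dB/decade

Each pole contributes −20 dB/decade at high frequency; each zero contributes +20 dB/decade.
Net: 0 zero(s) − 2 pole(s) → -40 dB/decade.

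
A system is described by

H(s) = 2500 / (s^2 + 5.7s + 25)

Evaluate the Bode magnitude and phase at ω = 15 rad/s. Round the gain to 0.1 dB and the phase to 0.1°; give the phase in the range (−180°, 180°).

At s = jω = j15:
quadratic: (j15)² + 5.7·j15 + 25 = -200 + j85.5 → |·| ≈ 217.51, ∠ ≈ 156.85°
|H| = 2500 / 217.51 ≈ 11.494
Gain = 20 log₁₀(11.494) ≈ 21.21 dB
∠H = 0.00° − 156.85° = -156.85°

21.2 dB, -156.9°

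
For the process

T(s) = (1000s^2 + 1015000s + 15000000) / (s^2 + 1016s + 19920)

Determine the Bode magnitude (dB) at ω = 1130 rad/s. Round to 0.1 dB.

60.0 dB

Substitute s = j1130:
Numerator: 1000(j1130)^2 + 1015000(j1130) + 15000000 = -1261900000 + j1146950000
Denominator: (j1130)^2 + 1016(j1130) + 19920 = -1256980 + j1148080
|N| = √(1261900000² + 1146950000²) ≈ 1.7053e+09, ∠N ≈ 137.73°
|D| = √(1256980² + 1148080²) ≈ 1.7024e+06, ∠D ≈ 137.59°
|T| = 1.7053e+09 / 1.7024e+06 ≈ 1001.7
Gain = 20 log₁₀(1001.7) ≈ 60.01 dB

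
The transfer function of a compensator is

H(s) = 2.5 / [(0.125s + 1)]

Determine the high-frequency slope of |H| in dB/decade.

-20 dB/decade

Each pole contributes −20 dB/decade at high frequency; each zero contributes +20 dB/decade.
Net: 0 zero(s) − 1 pole(s) → -20 dB/decade.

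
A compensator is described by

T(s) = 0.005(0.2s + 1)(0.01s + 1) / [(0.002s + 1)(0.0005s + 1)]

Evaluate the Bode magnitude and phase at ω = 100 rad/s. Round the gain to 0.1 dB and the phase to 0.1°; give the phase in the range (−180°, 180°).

At ω = 100 rad/s:
zero (1 + j100·0.2) = 1 + j20 → |·| ≈ 20.025, ∠ ≈ 87.14°
zero (1 + j100·0.01) = 1 + j1 → |·| ≈ 1.4142, ∠ ≈ 45.00°
pole (1 + j100·0.002) = 1 + j0.2 → |·| ≈ 1.0198, ∠ ≈ 11.31°
pole (1 + j100·0.0005) = 1 + j0.05 → |·| ≈ 1.0012, ∠ ≈ 2.86°
|T| = 0.005 · 20.025 · 1.4142 / (1.0198 · 1.0012) ≈ 0.13868
Gain = 20 log₁₀(0.13868) ≈ -17.16 dB
∠T = (87.14° + 45.00°) − (11.31° + 2.86°) = 117.97°

-17.2 dB, 118.0°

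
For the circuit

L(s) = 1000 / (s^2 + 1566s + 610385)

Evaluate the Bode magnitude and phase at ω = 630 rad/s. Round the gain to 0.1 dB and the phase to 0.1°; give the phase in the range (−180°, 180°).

-60.1 dB, -77.8°

Substitute s = j630:
Numerator: 1000 = 1000 + j0
Denominator: (j630)^2 + 1566(j630) + 610385 = 213485 + j986580
|N| = √(1000² + 0²) ≈ 1000, ∠N ≈ 0.00°
|D| = √(213485² + 986580²) ≈ 1.0094e+06, ∠D ≈ 77.79°
|L| = 1000 / 1.0094e+06 ≈ 0.00099069
Gain = 20 log₁₀(0.00099069) ≈ -60.08 dB
∠L = 0.00° − 77.79° = -77.79°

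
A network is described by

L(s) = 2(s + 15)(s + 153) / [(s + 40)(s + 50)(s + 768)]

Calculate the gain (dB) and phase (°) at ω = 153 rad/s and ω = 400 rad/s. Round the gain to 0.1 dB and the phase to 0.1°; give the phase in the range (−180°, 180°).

At s = jω = j153:
zero (s+15): 15 + j153 → |·| = √(15²+153²) = √23634 ≈ 153.73, ∠ = arctan(153/15) ≈ 84.40°
zero (s+153): 153 + j153 → |·| = √(153²+153²) = √46818 ≈ 216.37, ∠ = arctan(153/153) ≈ 45.00°
pole (s+40): 40 + j153 → |·| = √(40²+153²) = √25009 ≈ 158.14, ∠ = arctan(153/40) ≈ 75.35°
pole (s+50): 50 + j153 → |·| = √(50²+153²) = √25909 ≈ 160.96, ∠ = arctan(153/50) ≈ 71.90°
pole (s+768): 768 + j153 → |·| = √(768²+153²) = √613233 ≈ 783.09, ∠ = arctan(153/768) ≈ 11.27°
|L| = 2 · 33263 / 1.9933e+07 ≈ 0.0033375
Gain = 20 log₁₀(0.0033375) ≈ -49.53 dB
∠L = 129.40° − 158.52° = -29.12°

At s = jω = j400:
zero (s+15): 15 + j400 → |·| = √(15²+400²) = √160225 ≈ 400.28, ∠ = arctan(400/15) ≈ 87.85°
zero (s+153): 153 + j400 → |·| = √(153²+400²) = √183409 ≈ 428.26, ∠ = arctan(400/153) ≈ 69.07°
pole (s+40): 40 + j400 → |·| = √(40²+400²) = √161600 ≈ 402, ∠ = arctan(400/40) ≈ 84.29°
pole (s+50): 50 + j400 → |·| = √(50²+400²) = √162500 ≈ 403.11, ∠ = arctan(400/50) ≈ 82.87°
pole (s+768): 768 + j400 → |·| = √(768²+400²) = √749824 ≈ 865.92, ∠ = arctan(400/768) ≈ 27.51°
|L| = 2 · 1.7142e+05 / 1.4032e+08 ≈ 0.0024433
Gain = 20 log₁₀(0.0024433) ≈ -52.24 dB
∠L = 156.92° − 194.67° = -37.75°

ω = 153: -49.5 dB, -29.1°; ω = 400: -52.2 dB, -37.8°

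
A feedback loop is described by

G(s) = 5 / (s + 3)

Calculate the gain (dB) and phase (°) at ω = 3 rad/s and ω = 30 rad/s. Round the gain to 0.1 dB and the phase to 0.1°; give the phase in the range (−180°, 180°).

Substitute s = j3:
Numerator: 5 = 5 + j0
Denominator: (j3) + 3 = 3 + j3
|N| = √(5² + 0²) ≈ 5, ∠N ≈ 0.00°
|D| = √(3² + 3²) ≈ 4.2426, ∠D ≈ 45.00°
|G| = 5 / 4.2426 ≈ 1.1785
Gain = 20 log₁₀(1.1785) ≈ 1.43 dB
∠G = 0.00° − 45.00° = -45.00°

Substitute s = j30:
Numerator: 5 = 5 + j0
Denominator: (j30) + 3 = 3 + j30
|N| = √(5² + 0²) ≈ 5, ∠N ≈ 0.00°
|D| = √(3² + 30²) ≈ 30.15, ∠D ≈ 84.29°
|G| = 5 / 30.15 ≈ 0.16584
Gain = 20 log₁₀(0.16584) ≈ -15.61 dB
∠G = 0.00° − 84.29° = -84.29°

ω = 3: 1.4 dB, -45.0°; ω = 30: -15.6 dB, -84.3°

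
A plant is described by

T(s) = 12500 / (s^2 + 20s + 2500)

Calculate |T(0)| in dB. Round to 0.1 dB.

14.0 dB

T(0) = 12500 / 2500 = 5
20 log₁₀(5) ≈ 13.98 dB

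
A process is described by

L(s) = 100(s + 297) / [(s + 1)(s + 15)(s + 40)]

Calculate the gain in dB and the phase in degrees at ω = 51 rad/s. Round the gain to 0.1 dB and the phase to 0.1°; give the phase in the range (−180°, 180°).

At s = jω = j51:
zero (s+297): 297 + j51 → |·| = √(297²+51²) = √90810 ≈ 301.35, ∠ = arctan(51/297) ≈ 9.74°
pole (s+1): 1 + j51 → |·| = √(1²+51²) = √2602 ≈ 51.01, ∠ = arctan(51/1) ≈ 88.88°
pole (s+15): 15 + j51 → |·| = √(15²+51²) = √2826 ≈ 53.16, ∠ = arctan(51/15) ≈ 73.61°
pole (s+40): 40 + j51 → |·| = √(40²+51²) = √4201 ≈ 64.815, ∠ = arctan(51/40) ≈ 51.89°
|L| = 100 · 301.35 / 1.7576e+05 ≈ 0.17146
Gain = 20 log₁₀(0.17146) ≈ -15.32 dB
∠L = 9.74° − 214.38° = -204.64° ≡ 155.36° (principal value)

-15.3 dB, 155.4°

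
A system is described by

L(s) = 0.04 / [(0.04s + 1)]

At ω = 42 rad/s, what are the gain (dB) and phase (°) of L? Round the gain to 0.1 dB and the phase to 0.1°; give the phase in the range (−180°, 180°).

-33.8 dB, -59.2°

At ω = 42 rad/s:
pole (1 + j42·0.04) = 1 + j1.68 → |·| ≈ 1.9551, ∠ ≈ 59.24°
|L| = 0.04 · 1 / (1.9551) ≈ 0.020459
Gain = 20 log₁₀(0.020459) ≈ -33.78 dB
∠L = (0°) − (59.24°) = -59.24°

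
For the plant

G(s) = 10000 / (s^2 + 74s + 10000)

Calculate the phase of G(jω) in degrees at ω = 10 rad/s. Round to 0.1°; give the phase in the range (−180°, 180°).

At s = jω = j10:
quadratic: (j10)² + 74·j10 + 10000 = 9900 + j740 → |·| ≈ 9927.6, ∠ ≈ 4.27°
∠G = 0.00° − 4.27° = -4.27°

-4.3°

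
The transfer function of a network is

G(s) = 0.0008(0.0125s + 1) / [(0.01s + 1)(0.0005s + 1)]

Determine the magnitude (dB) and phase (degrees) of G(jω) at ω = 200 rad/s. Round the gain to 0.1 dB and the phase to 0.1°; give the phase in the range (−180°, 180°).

At ω = 200 rad/s:
zero (1 + j200·0.0125) = 1 + j2.5 → |·| ≈ 2.6926, ∠ ≈ 68.20°
pole (1 + j200·0.01) = 1 + j2 → |·| ≈ 2.2361, ∠ ≈ 63.43°
pole (1 + j200·0.0005) = 1 + j0.1 → |·| ≈ 1.005, ∠ ≈ 5.71°
|G| = 0.0008 · 2.6926 / (2.2361 · 1.005) ≈ 0.00095853
Gain = 20 log₁₀(0.00095853) ≈ -60.37 dB
∠G = (68.20°) − (63.43° + 5.71°) = -0.94°

-60.4 dB, -0.9°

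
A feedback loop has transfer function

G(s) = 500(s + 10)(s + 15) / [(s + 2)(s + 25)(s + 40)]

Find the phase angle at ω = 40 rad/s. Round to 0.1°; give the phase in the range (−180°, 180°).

-44.7°

At s = jω = j40:
zero (s+10): 10 + j40 → |·| = √(10²+40²) = √1700 ≈ 41.231, ∠ = arctan(40/10) ≈ 75.96°
zero (s+15): 15 + j40 → |·| = √(15²+40²) = √1825 ≈ 42.72, ∠ = arctan(40/15) ≈ 69.44°
pole (s+2): 2 + j40 → |·| = √(2²+40²) = √1604 ≈ 40.05, ∠ = arctan(40/2) ≈ 87.14°
pole (s+25): 25 + j40 → |·| = √(25²+40²) = √2225 ≈ 47.17, ∠ = arctan(40/25) ≈ 57.99°
pole (s+40): 40 + j40 → |·| = √(40²+40²) = √3200 ≈ 56.569, ∠ = arctan(40/40) ≈ 45.00°
∠G = 145.40° − 190.13° = -44.73°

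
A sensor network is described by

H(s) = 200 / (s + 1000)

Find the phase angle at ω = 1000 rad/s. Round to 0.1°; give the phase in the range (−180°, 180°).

At s = jω = j1000:
pole (s+1000): 1000 + j1000 → |·| = √(1000²+1000²) = √2000000 ≈ 1414.2, ∠ = arctan(1000/1000) ≈ 45.00°
∠H = 0.00° − 45.00° = -45.00°

-45.0°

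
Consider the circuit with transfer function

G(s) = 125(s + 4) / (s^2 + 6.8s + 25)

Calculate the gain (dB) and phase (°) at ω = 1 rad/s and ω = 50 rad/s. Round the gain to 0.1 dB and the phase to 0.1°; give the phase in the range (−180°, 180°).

At s = jω = j1:
zero (s+4): 4 + j1 → |·| = √(4²+1²) = √17 ≈ 4.1231, ∠ = arctan(1/4) ≈ 14.04°
quadratic: (j1)² + 6.8·j1 + 25 = 24 + j6.8 → |·| ≈ 24.945, ∠ ≈ 15.82°
|G| = 125 · 4.1231 / 24.945 ≈ 20.661
Gain = 20 log₁₀(20.661) ≈ 26.30 dB
∠G = 14.04° − 15.82° = -1.78°

At s = jω = j50:
zero (s+4): 4 + j50 → |·| = √(4²+50²) = √2516 ≈ 50.16, ∠ = arctan(50/4) ≈ 85.43°
quadratic: (j50)² + 6.8·j50 + 25 = -2475 + j340 → |·| ≈ 2498.2, ∠ ≈ 172.18°
|G| = 125 · 50.16 / 2498.2 ≈ 2.5098
Gain = 20 log₁₀(2.5098) ≈ 7.99 dB
∠G = 85.43° − 172.18° = -86.75°

ω = 1: 26.3 dB, -1.8°; ω = 50: 8.0 dB, -86.8°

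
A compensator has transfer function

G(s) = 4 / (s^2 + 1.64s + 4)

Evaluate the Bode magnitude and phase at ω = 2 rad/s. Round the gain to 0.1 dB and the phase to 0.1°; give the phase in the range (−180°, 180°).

At s = jω = j2:
quadratic: (j2)² + 1.64·j2 + 4 = 0 + j3.28 → |·| ≈ 3.28, ∠ ≈ 90.00°
|G| = 4 / 3.28 ≈ 1.2195
Gain = 20 log₁₀(1.2195) ≈ 1.72 dB
∠G = 0.00° − 90.00° = -90.00°

1.7 dB, -90.0°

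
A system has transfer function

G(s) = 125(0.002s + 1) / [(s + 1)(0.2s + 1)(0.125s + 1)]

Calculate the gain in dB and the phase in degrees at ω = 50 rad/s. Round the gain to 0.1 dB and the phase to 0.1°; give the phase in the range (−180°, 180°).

-28.1 dB, 111.7°

At ω = 50 rad/s:
zero (1 + j50·0.002) = 1 + j0.1 → |·| ≈ 1.005, ∠ ≈ 5.71°
pole (1 + j50·1) = 1 + j50 → |·| ≈ 50.01, ∠ ≈ 88.85°
pole (1 + j50·0.2) = 1 + j10 → |·| ≈ 10.05, ∠ ≈ 84.29°
pole (1 + j50·0.125) = 1 + j6.25 → |·| ≈ 6.3295, ∠ ≈ 80.91°
|G| = 125 · 1.005 / (50.01 · 10.05 · 6.3295) ≈ 0.03949
Gain = 20 log₁₀(0.03949) ≈ -28.07 dB
∠G = (5.71°) − (88.85° + 84.29° + 80.91°) = -248.34° ≡ 111.66° (principal value)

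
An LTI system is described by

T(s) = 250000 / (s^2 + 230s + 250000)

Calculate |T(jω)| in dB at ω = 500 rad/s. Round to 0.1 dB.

6.7 dB

At s = jω = j500:
quadratic: (j500)² + 230·j500 + 250000 = 0 + j115000 → |·| ≈ 1.15e+05, ∠ ≈ 90.00°
|T| = 250000 / 1.15e+05 ≈ 2.1739
Gain = 20 log₁₀(2.1739) ≈ 6.74 dB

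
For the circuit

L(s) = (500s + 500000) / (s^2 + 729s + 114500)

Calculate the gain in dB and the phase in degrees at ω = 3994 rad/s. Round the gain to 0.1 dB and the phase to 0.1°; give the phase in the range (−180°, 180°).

Substitute s = j3994:
Numerator: 500(j3994) + 500000 = 500000 + j1997000
Denominator: (j3994)^2 + 729(j3994) + 114500 = -15837536 + j2911626
|N| = √(500000² + 1997000²) ≈ 2.0586e+06, ∠N ≈ 75.94°
|D| = √(15837536² + 2911626²) ≈ 1.6103e+07, ∠D ≈ 169.58°
|L| = 2.0586e+06 / 1.6103e+07 ≈ 0.12784
Gain = 20 log₁₀(0.12784) ≈ -17.87 dB
∠L = 75.94° − 169.58° = -93.64°

-17.9 dB, -93.6°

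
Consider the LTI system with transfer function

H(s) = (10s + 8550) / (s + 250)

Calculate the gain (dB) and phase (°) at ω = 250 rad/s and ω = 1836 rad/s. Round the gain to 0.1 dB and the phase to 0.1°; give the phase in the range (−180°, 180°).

ω = 250: 28.0 dB, -28.7°; ω = 1836: 20.8 dB, -17.2°

Substitute s = j250:
Numerator: 10(j250) + 8550 = 8550 + j2500
Denominator: (j250) + 250 = 250 + j250
|N| = √(8550² + 2500²) ≈ 8908, ∠N ≈ 16.30°
|D| = √(250² + 250²) ≈ 353.55, ∠D ≈ 45.00°
|H| = 8908 / 353.55 ≈ 25.196
Gain = 20 log₁₀(25.196) ≈ 28.03 dB
∠H = 16.30° − 45.00° = -28.70°

Substitute s = j1836:
Numerator: 10(j1836) + 8550 = 8550 + j18360
Denominator: (j1836) + 250 = 250 + j1836
|N| = √(8550² + 18360²) ≈ 20253, ∠N ≈ 65.03°
|D| = √(250² + 1836²) ≈ 1852.9, ∠D ≈ 82.25°
|H| = 20253 / 1852.9 ≈ 10.93
Gain = 20 log₁₀(10.93) ≈ 20.77 dB
∠H = 65.03° − 82.25° = -17.22°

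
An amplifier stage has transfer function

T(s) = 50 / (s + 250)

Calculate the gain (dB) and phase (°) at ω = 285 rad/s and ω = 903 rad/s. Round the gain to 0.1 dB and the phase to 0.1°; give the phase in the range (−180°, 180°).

ω = 285: -17.6 dB, -48.7°; ω = 903: -25.5 dB, -74.5°

Substitute s = j285:
Numerator: 50 = 50 + j0
Denominator: (j285) + 250 = 250 + j285
|N| = √(50² + 0²) ≈ 50, ∠N ≈ 0.00°
|D| = √(250² + 285²) ≈ 379.11, ∠D ≈ 48.74°
|T| = 50 / 379.11 ≈ 0.13189
Gain = 20 log₁₀(0.13189) ≈ -17.60 dB
∠T = 0.00° − 48.74° = -48.74°

Substitute s = j903:
Numerator: 50 = 50 + j0
Denominator: (j903) + 250 = 250 + j903
|N| = √(50² + 0²) ≈ 50, ∠N ≈ 0.00°
|D| = √(250² + 903²) ≈ 936.97, ∠D ≈ 74.52°
|T| = 50 / 936.97 ≈ 0.053364
Gain = 20 log₁₀(0.053364) ≈ -25.46 dB
∠T = 0.00° − 74.52° = -74.52°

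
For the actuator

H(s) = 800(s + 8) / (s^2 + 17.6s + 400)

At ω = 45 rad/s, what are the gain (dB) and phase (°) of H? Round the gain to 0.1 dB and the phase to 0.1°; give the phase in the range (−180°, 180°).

At s = jω = j45:
zero (s+8): 8 + j45 → |·| = √(8²+45²) = √2089 ≈ 45.706, ∠ = arctan(45/8) ≈ 79.92°
quadratic: (j45)² + 17.6·j45 + 400 = -1625 + j792 → |·| ≈ 1807.7, ∠ ≈ 154.02°
|H| = 800 · 45.706 / 1807.7 ≈ 20.227
Gain = 20 log₁₀(20.227) ≈ 26.12 dB
∠H = 79.92° − 154.02° = -74.10°

26.1 dB, -74.1°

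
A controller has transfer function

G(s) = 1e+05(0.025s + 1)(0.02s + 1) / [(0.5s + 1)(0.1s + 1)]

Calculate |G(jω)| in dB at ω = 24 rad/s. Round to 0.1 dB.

72.3 dB

At ω = 24 rad/s:
zero (1 + j24·0.025) = 1 + j0.6 → |·| ≈ 1.1662, ∠ ≈ 30.96°
zero (1 + j24·0.02) = 1 + j0.48 → |·| ≈ 1.1092, ∠ ≈ 25.64°
pole (1 + j24·0.5) = 1 + j12 → |·| ≈ 12.042, ∠ ≈ 85.24°
pole (1 + j24·0.1) = 1 + j2.4 → |·| ≈ 2.6, ∠ ≈ 67.38°
|G| = 1e+05 · 1.1662 · 1.1092 / (12.042 · 2.6) ≈ 4131.5
Gain = 20 log₁₀(4131.5) ≈ 72.32 dB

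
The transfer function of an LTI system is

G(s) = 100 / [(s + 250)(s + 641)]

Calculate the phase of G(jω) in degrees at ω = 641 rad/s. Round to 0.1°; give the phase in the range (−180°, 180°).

At s = jω = j641:
pole (s+250): 250 + j641 → |·| = √(250²+641²) = √473381 ≈ 688.03, ∠ = arctan(641/250) ≈ 68.69°
pole (s+641): 641 + j641 → |·| = √(641²+641²) = √821762 ≈ 906.51, ∠ = arctan(641/641) ≈ 45.00°
∠G = 0.00° − 113.69° = -113.69°

-113.7°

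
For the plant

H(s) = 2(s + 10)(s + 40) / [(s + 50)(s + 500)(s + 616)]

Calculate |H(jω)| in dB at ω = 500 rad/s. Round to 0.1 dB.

-55.0 dB

At s = jω = j500:
zero (s+10): 10 + j500 → |·| = √(10²+500²) = √250100 ≈ 500.1, ∠ = arctan(500/10) ≈ 88.85°
zero (s+40): 40 + j500 → |·| = √(40²+500²) = √251600 ≈ 501.6, ∠ = arctan(500/40) ≈ 85.43°
pole (s+50): 50 + j500 → |·| = √(50²+500²) = √252500 ≈ 502.49, ∠ = arctan(500/50) ≈ 84.29°
pole (s+500): 500 + j500 → |·| = √(500²+500²) = √500000 ≈ 707.11, ∠ = arctan(500/500) ≈ 45.00°
pole (s+616): 616 + j500 → |·| = √(616²+500²) = √629456 ≈ 793.38, ∠ = arctan(500/616) ≈ 39.07°
|H| = 2 · 2.5085e+05 / 2.819e+08 ≈ 0.0017797
Gain = 20 log₁₀(0.0017797) ≈ -54.99 dB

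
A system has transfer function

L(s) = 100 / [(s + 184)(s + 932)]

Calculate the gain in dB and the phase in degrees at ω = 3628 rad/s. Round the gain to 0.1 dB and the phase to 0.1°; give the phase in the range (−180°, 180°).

-102.7 dB, -162.7°

At s = jω = j3628:
pole (s+184): 184 + j3628 → |·| = √(184²+3628²) = √13196240 ≈ 3632.7, ∠ = arctan(3628/184) ≈ 87.10°
pole (s+932): 932 + j3628 → |·| = √(932²+3628²) = √14031008 ≈ 3745.8, ∠ = arctan(3628/932) ≈ 75.59°
|L| = 100 / 1.3607e+07 ≈ 7.3492e-06
Gain = 20 log₁₀(7.3492e-06) ≈ -102.68 dB
∠L = 0.00° − 162.69° = -162.69°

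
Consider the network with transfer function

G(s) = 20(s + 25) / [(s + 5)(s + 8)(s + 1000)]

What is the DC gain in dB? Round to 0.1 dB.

G(0) = 20·25 / (5·8·1000) = 0.0125
20 log₁₀(0.0125) ≈ -38.06 dB

-38.1 dB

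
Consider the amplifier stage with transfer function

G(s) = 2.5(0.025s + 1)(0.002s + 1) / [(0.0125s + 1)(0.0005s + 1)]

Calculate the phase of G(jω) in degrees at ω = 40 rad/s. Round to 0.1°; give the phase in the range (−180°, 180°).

At ω = 40 rad/s:
zero (1 + j40·0.025) = 1 + j1 → |·| ≈ 1.4142, ∠ ≈ 45.00°
zero (1 + j40·0.002) = 1 + j0.08 → |·| ≈ 1.0032, ∠ ≈ 4.57°
pole (1 + j40·0.0125) = 1 + j0.5 → |·| ≈ 1.118, ∠ ≈ 26.57°
pole (1 + j40·0.0005) = 1 + j0.02 → |·| ≈ 1.0002, ∠ ≈ 1.15°
∠G = (45.00° + 4.57°) − (26.57° + 1.15°) = 21.85°

21.9°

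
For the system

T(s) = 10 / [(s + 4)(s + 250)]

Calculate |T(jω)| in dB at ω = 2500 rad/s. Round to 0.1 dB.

At s = jω = j2500:
pole (s+4): 4 + j2500 → |·| = √(4²+2500²) = √6250016 ≈ 2500, ∠ = arctan(2500/4) ≈ 89.91°
pole (s+250): 250 + j2500 → |·| = √(250²+2500²) = √6312500 ≈ 2512.5, ∠ = arctan(2500/250) ≈ 84.29°
|T| = 10 / 6.2812e+06 ≈ 1.5921e-06
Gain = 20 log₁₀(1.5921e-06) ≈ -115.96 dB

-116.0 dB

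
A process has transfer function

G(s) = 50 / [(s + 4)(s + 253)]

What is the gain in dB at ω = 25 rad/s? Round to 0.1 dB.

-42.2 dB

At s = jω = j25:
pole (s+4): 4 + j25 → |·| = √(4²+25²) = √641 ≈ 25.318, ∠ = arctan(25/4) ≈ 80.91°
pole (s+253): 253 + j25 → |·| = √(253²+25²) = √64634 ≈ 254.23, ∠ = arctan(25/253) ≈ 5.64°
|G| = 50 / 6436.6 ≈ 0.0077681
Gain = 20 log₁₀(0.0077681) ≈ -42.19 dB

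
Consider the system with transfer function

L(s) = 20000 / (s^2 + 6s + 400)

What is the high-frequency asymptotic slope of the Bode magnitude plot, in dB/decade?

-40 dB/decade

Each pole contributes −20 dB/decade at high frequency; each zero contributes +20 dB/decade.
Net: 0 zero(s) − 2 pole(s) → -40 dB/decade.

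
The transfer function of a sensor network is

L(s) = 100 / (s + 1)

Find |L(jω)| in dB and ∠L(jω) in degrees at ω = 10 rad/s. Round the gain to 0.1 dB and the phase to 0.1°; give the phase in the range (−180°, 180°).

20.0 dB, -84.3°

At s = jω = j10:
pole (s+1): 1 + j10 → |·| = √(1²+10²) = √101 ≈ 10.05, ∠ = arctan(10/1) ≈ 84.29°
|L| = 100 / 10.05 ≈ 9.9502
Gain = 20 log₁₀(9.9502) ≈ 19.96 dB
∠L = 0.00° − 84.29° = -84.29°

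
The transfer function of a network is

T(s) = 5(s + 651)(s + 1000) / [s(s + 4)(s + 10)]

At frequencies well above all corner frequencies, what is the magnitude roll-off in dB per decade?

Each pole contributes −20 dB/decade at high frequency; each zero contributes +20 dB/decade.
Net: 2 zero(s) − 3 pole(s) → -20 dB/decade.

-20 dB/decade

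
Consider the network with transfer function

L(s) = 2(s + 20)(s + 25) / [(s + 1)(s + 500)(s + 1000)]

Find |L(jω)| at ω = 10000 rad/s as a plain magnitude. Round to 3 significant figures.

0.000199

At s = jω = j10000:
zero (s+20): 20 + j10000 → |·| = √(20²+10000²) = √100000400 ≈ 10000, ∠ = arctan(10000/20) ≈ 89.89°
zero (s+25): 25 + j10000 → |·| = √(25²+10000²) = √100000625 ≈ 10000, ∠ = arctan(10000/25) ≈ 89.86°
pole (s+1): 1 + j10000 → |·| = √(1²+10000²) = √100000001 ≈ 10000, ∠ = arctan(10000/1) ≈ 89.99°
pole (s+500): 500 + j10000 → |·| = √(500²+10000²) = √100250000 ≈ 10012, ∠ = arctan(10000/500) ≈ 87.14°
pole (s+1000): 1000 + j10000 → |·| = √(1000²+10000²) = √101000000 ≈ 10050, ∠ = arctan(10000/1000) ≈ 84.29°
|L| = 2 · 1e+08 / 1.0062e+12 ≈ 0.00019877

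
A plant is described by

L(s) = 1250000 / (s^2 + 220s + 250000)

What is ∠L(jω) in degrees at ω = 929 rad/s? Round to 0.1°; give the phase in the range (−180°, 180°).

-161.6°

At s = jω = j929:
quadratic: (j929)² + 220·j929 + 250000 = -613041 + j204380 → |·| ≈ 6.4621e+05, ∠ ≈ 161.56°
∠L = 0.00° − 161.56° = -161.56°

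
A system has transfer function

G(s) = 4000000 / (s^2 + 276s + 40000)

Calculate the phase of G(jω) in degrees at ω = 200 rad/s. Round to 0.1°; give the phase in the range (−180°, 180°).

At s = jω = j200:
quadratic: (j200)² + 276·j200 + 40000 = 0 + j55200 → |·| ≈ 55200, ∠ ≈ 90.00°
∠G = 0.00° − 90.00° = -90.00°

-90.0°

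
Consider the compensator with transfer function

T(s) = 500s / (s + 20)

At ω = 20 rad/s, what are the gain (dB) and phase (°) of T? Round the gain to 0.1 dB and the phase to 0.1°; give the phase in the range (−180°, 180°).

51.0 dB, 45.0°

At s = jω = j20:
zero at origin: s = j20 → |·| = 20, ∠ = 90.00°
pole (s+20): 20 + j20 → |·| = √(20²+20²) = √800 ≈ 28.284, ∠ = arctan(20/20) ≈ 45.00°
|T| = 500 · 20 / 28.284 ≈ 353.56
Gain = 20 log₁₀(353.56) ≈ 50.97 dB
∠T = 90.00° − 45.00° = 45.00°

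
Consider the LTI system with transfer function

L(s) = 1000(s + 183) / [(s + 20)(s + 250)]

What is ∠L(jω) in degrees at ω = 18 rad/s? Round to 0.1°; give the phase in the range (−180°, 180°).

At s = jω = j18:
zero (s+183): 183 + j18 → |·| = √(183²+18²) = √33813 ≈ 183.88, ∠ = arctan(18/183) ≈ 5.62°
pole (s+20): 20 + j18 → |·| = √(20²+18²) = √724 ≈ 26.907, ∠ = arctan(18/20) ≈ 41.99°
pole (s+250): 250 + j18 → |·| = √(250²+18²) = √62824 ≈ 250.65, ∠ = arctan(18/250) ≈ 4.12°
∠L = 5.62° − 46.11° = -40.49°

-40.5°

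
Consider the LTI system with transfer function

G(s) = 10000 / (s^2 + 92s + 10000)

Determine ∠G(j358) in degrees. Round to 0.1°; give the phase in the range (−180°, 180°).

-164.4°

At s = jω = j358:
quadratic: (j358)² + 92·j358 + 10000 = -118164 + j32936 → |·| ≈ 1.2267e+05, ∠ ≈ 164.43°
∠G = 0.00° − 164.43° = -164.43°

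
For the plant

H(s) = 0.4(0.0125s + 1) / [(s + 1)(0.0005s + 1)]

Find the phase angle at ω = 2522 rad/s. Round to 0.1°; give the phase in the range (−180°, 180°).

-53.4°

At ω = 2522 rad/s:
zero (1 + j2522·0.0125) = 1 + j31.525 → |·| ≈ 31.541, ∠ ≈ 88.18°
pole (1 + j2522·1) = 1 + j2522 → |·| ≈ 2522, ∠ ≈ 89.98°
pole (1 + j2522·0.0005) = 1 + j1.261 → |·| ≈ 1.6094, ∠ ≈ 51.58°
∠H = (88.18°) − (89.98° + 51.58°) = -53.38°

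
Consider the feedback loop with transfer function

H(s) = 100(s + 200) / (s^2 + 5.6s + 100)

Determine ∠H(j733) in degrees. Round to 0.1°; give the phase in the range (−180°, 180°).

At s = jω = j733:
zero (s+200): 200 + j733 → |·| = √(200²+733²) = √577289 ≈ 759.8, ∠ = arctan(733/200) ≈ 74.74°
quadratic: (j733)² + 5.6·j733 + 100 = -537189 + j4104.8 → |·| ≈ 5.372e+05, ∠ ≈ 179.56°
∠H = 74.74° − 179.56° = -104.82°

-104.8°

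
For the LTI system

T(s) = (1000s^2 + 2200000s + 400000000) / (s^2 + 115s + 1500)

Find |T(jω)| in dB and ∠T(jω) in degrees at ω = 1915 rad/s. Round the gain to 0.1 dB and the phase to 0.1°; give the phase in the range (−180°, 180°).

63.2 dB, -48.8°

Substitute s = j1915:
Numerator: 1000(j1915)^2 + 2200000(j1915) + 400000000 = -3267225000 + j4213000000
Denominator: (j1915)^2 + 115(j1915) + 1500 = -3665725 + j220225
|N| = √(3267225000² + 4213000000²) ≈ 5.3314e+09, ∠N ≈ 127.79°
|D| = √(3665725² + 220225²) ≈ 3.6723e+06, ∠D ≈ 176.56°
|T| = 5.3314e+09 / 3.6723e+06 ≈ 1451.8
Gain = 20 log₁₀(1451.8) ≈ 63.24 dB
∠T = 127.79° − 176.56° = -48.77°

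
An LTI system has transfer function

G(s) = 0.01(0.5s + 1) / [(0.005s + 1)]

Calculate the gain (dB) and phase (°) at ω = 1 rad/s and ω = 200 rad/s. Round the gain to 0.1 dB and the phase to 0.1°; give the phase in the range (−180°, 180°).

ω = 1: -39.0 dB, 26.3°; ω = 200: -3.0 dB, 44.4°

At ω = 1 rad/s:
zero (1 + j1·0.5) = 1 + j0.5 → |·| ≈ 1.118, ∠ ≈ 26.57°
pole (1 + j1·0.005) = 1 + j0.005 → |·| ≈ 1, ∠ ≈ 0.29°
|G| = 0.01 · 1.118 / (1) ≈ 0.01118
Gain = 20 log₁₀(0.01118) ≈ -39.03 dB
∠G = (26.57°) − (0.29°) = 26.28°

At ω = 200 rad/s:
zero (1 + j200·0.5) = 1 + j100 → |·| ≈ 100, ∠ ≈ 89.43°
pole (1 + j200·0.005) = 1 + j1 → |·| ≈ 1.4142, ∠ ≈ 45.00°
|G| = 0.01 · 100 / (1.4142) ≈ 0.70711
Gain = 20 log₁₀(0.70711) ≈ -3.01 dB
∠G = (89.43°) − (45.00°) = 44.43°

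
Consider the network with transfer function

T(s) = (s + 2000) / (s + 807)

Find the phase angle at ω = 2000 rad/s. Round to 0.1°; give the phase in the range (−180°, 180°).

At s = jω = j2000:
zero (s+2000): 2000 + j2000 → |·| = √(2000²+2000²) = √8000000 ≈ 2828.4, ∠ = arctan(2000/2000) ≈ 45.00°
pole (s+807): 807 + j2000 → |·| = √(807²+2000²) = √4651249 ≈ 2156.7, ∠ = arctan(2000/807) ≈ 68.03°
∠T = 45.00° − 68.03° = -23.03°

-23.0°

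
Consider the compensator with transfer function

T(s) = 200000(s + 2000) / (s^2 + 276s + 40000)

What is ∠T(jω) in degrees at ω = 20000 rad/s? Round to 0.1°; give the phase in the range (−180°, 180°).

-94.9°

At s = jω = j20000:
zero (s+2000): 2000 + j20000 → |·| = √(2000²+20000²) = √404000000 ≈ 20100, ∠ = arctan(20000/2000) ≈ 84.29°
quadratic: (j20000)² + 276·j20000 + 40000 = -399960000 + j5520000 → |·| ≈ 4e+08, ∠ ≈ 179.21°
∠T = 84.29° − 179.21° = -94.92°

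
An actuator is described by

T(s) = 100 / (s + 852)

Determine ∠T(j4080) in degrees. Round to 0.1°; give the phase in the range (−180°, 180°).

Substitute s = j4080:
Numerator: 100 = 100 + j0
Denominator: (j4080) + 852 = 852 + j4080
|N| = √(100² + 0²) ≈ 100, ∠N ≈ 0.00°
|D| = √(852² + 4080²) ≈ 4168, ∠D ≈ 78.20°
∠T = 0.00° − 78.20° = -78.20°

-78.2°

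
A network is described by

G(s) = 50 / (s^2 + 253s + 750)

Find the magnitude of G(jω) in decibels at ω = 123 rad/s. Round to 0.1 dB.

Substitute s = j123:
Numerator: 50 = 50 + j0
Denominator: (j123)^2 + 253(j123) + 750 = -14379 + j31119
|N| = √(50² + 0²) ≈ 50, ∠N ≈ 0.00°
|D| = √(14379² + 31119²) ≈ 34280, ∠D ≈ 114.80°
|G| = 50 / 34280 ≈ 0.0014586
Gain = 20 log₁₀(0.0014586) ≈ -56.72 dB

-56.7 dB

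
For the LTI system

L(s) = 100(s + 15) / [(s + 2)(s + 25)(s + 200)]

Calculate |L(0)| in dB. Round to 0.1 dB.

-16.5 dB

L(0) = 100·15 / (2·25·200) = 0.15
20 log₁₀(0.15) ≈ -16.48 dB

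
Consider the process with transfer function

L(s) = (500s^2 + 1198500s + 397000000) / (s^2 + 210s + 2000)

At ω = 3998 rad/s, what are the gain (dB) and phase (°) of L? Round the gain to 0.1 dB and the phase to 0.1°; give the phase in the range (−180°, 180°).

55.0 dB, -29.2°

Substitute s = j3998:
Numerator: 500(j3998)^2 + 1198500(j3998) + 397000000 = -7595002000 + j4791603000
Denominator: (j3998)^2 + 210(j3998) + 2000 = -15982004 + j839580
|N| = √(7595002000² + 4791603000²) ≈ 8.9802e+09, ∠N ≈ 147.75°
|D| = √(15982004² + 839580²) ≈ 1.6004e+07, ∠D ≈ 176.99°
|L| = 8.9802e+09 / 1.6004e+07 ≈ 561.12
Gain = 20 log₁₀(561.12) ≈ 54.98 dB
∠L = 147.75° − 176.99° = -29.24°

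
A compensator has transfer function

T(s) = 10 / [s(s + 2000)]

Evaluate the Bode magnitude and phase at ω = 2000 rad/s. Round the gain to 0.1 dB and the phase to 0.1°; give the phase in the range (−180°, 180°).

At s = jω = j2000:
pole (s+2000): 2000 + j2000 → |·| = √(2000²+2000²) = √8000000 ≈ 2828.4, ∠ = arctan(2000/2000) ≈ 45.00°
pole at origin: |s| = 2000, ∠ = 90.00° (in denominator)
|T| = 10 / 5.6568e+06 ≈ 1.7678e-06
Gain = 20 log₁₀(1.7678e-06) ≈ -115.05 dB
∠T = 0.00° − 135.00° = -135.00°

-115.1 dB, -135.0°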